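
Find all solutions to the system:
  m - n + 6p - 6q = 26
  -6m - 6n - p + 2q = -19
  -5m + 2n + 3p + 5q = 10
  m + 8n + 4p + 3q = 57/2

no solution

Row-reduce:
R2 ← R2 + 6·R1.
R3 ← R3 + 5·R1.
R4 ← R4 − 1·R1.
R2 ← R2 / (-12).
R1 ← R1 + 1·R2.
R3 ← R3 + 3·R2.
R4 ← R4 − 9·R2.
R3 ← R3 / (97/4).
R1 ← R1 − 37/12·R3.
R2 ← R2 + 35/12·R3.
R4 ← R4 − 97/4·R3.
Row 4 reduces to 0 = -1/2, a contradiction. The system is inconsistent.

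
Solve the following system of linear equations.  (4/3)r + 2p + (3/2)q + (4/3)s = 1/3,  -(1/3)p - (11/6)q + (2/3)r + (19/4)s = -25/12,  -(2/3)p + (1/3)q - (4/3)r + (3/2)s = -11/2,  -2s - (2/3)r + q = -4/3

no solution

Row-reduce:
R1 ← R1 / (2).
R2 ← R2 + 1/3·R1.
R3 ← R3 + 2/3·R1.
R2 ← R2 / (-19/12).
R1 ← R1 − 3/4·R2.
R3 ← R3 − 5/6·R2.
R4 ← R4 − 1·R2.
R3 ← R3 / (-8/19).
R1 ← R1 − 62/57·R3.
R2 ← R2 + 32/57·R3.
R4 ← R4 + 2/19·R3.
Row 4 reduces to 0 = -1, a contradiction. The system is inconsistent.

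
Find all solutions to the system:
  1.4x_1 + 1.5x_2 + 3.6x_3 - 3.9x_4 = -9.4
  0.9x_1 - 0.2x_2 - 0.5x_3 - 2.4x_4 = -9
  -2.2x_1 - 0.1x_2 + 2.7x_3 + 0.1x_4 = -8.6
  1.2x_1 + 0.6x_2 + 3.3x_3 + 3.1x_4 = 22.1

x_1 = 4, x_2 = 3, x_3 = 0, x_4 = 5

Row-reduce the augmented matrix:
R1 ← R1 / (7/5).
R2 ← R2 − 9/10·R1.
R3 ← R3 + 11/5·R1.
R4 ← R4 − 6/5·R1.
R2 ← R2 / (-163/140).
R1 ← R1 − 15/14·R2.
R3 ← R3 − 79/35·R2.
R4 ← R4 + 24/35·R2.
R3 ← R3 / (4729/1630).
R1 ← R1 + 3/163·R3.
R2 ← R2 − 394/163·R3.
R4 ← R4 − 3051/1630·R3.
R4 ← R4 / (479293/47290).
R1 ← R1 + 12882/4729·R4.
R2 ← R2 − 22499/4729·R4.
R3 ← R3 + 9488/4729·R4.
Reading off the reduced rows gives x_1 = 4, x_2 = 3, x_3 = 0, x_4 = 5.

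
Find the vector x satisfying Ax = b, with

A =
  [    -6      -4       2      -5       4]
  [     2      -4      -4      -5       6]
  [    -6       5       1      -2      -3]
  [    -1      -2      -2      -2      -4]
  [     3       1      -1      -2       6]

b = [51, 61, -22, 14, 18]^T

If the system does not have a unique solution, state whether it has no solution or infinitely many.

x_1 = 0, x_2 = -5, x_3 = -1, x_4 = -5, x_5 = 2

Row-reduce the augmented matrix:
R1 ← R1 / (-6).
R2 ← R2 − 2·R1.
R3 ← R3 + 6·R1.
R4 ← R4 + 1·R1.
R5 ← R5 − 3·R1.
R2 ← R2 / (-16/3).
R1 ← R1 − 2/3·R2.
R3 ← R3 − 9·R2.
R4 ← R4 + 4/3·R2.
R5 ← R5 + 1·R2.
R3 ← R3 / (-53/8).
R1 ← R1 + 3/4·R3.
R2 ← R2 − 5/8·R3.
R4 ← R4 + 3/2·R3.
R5 ← R5 − 5/8·R3.
R4 ← R4 / (251/106).
R1 ← R1 − 99/106·R4.
R2 ← R2 − 25/53·R4.
R3 ← R3 − 66/53·R4.
R5 ← R5 + 427/106·R4.
R5 ← R5 / (-1505/251).
R1 ← R1 − 674/251·R5.
R2 ← R2 − 168/251·R5.
R3 ← R3 − 815/251·R5.
R4 ← R4 + 818/251·R5.
Reading off the reduced rows gives x_1 = 0, x_2 = -5, x_3 = -1, x_4 = -5, x_5 = 2.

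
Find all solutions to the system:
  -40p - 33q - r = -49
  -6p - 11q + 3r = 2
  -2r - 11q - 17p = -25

Row-reduce:
R1 ← R1 / (-40).
R2 ← R2 + 6·R1.
R3 ← R3 + 17·R1.
R2 ← R2 / (-121/20).
R1 ← R1 − 33/40·R2.
R3 ← R3 − 121/40·R2.
Row 3 reduces to 0 = 1/2, a contradiction. The system is inconsistent.

no solution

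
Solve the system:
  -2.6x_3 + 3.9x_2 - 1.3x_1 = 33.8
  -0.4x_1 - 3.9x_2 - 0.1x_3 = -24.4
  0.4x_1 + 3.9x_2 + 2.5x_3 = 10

x_1 = 4, x_2 = 6, x_3 = -6

Row-reduce the augmented matrix:
R1 ← R1 / (-13/10).
R2 ← R2 + 2/5·R1.
R3 ← R3 − 2/5·R1.
R2 ← R2 / (-51/10).
R1 ← R1 + 3·R2.
R3 ← R3 − 51/10·R2.
R3 ← R3 / (12/5).
R1 ← R1 − 27/17·R3.
R2 ← R2 + 7/51·R3.
Reading off the reduced rows gives x_1 = 4, x_2 = 6, x_3 = -6.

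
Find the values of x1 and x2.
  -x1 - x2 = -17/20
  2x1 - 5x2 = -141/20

x1 = -2/5, x2 = 5/4

Row-reduce the augmented matrix:
R1 ← R1 / (-1).
R2 ← R2 − 2·R1.
R2 ← R2 / (-7).
R1 ← R1 − 1·R2.
Reading off the reduced rows gives x1 = -2/5, x2 = 5/4.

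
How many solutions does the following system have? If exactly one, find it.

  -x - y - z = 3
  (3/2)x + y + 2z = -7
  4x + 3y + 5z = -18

no solution

Row-reduce:
R1 ← R1 / (-1).
R2 ← R2 − 3/2·R1.
R3 ← R3 − 4·R1.
R2 ← R2 / (-1/2).
R1 ← R1 − 1·R2.
R3 ← R3 + 1·R2.
Row 3 reduces to 0 = -1, a contradiction. The system is inconsistent.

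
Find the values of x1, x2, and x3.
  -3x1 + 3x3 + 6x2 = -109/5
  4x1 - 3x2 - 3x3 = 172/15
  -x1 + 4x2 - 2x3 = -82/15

x1 = -4/3, x2 = -3, x3 = -13/5

Row-reduce the augmented matrix:
R1 ← R1 / (-3).
R2 ← R2 − 4·R1.
R3 ← R3 + 1·R1.
R2 ← R2 / (5).
R1 ← R1 + 2·R2.
R3 ← R3 − 2·R2.
R3 ← R3 / (-17/5).
R1 ← R1 + 3/5·R3.
R2 ← R2 − 1/5·R3.
Reading off the reduced rows gives x1 = -4/3, x2 = -3, x3 = -13/5.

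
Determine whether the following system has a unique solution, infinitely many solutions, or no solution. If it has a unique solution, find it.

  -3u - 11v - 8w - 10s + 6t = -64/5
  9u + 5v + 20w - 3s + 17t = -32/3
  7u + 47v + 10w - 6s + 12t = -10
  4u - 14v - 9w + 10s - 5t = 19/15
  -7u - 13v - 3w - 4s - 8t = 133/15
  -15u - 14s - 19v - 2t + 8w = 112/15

Row-reduce the augmented matrix:
R1 ← R1 / (-3).
R2 ← R2 − 9·R1.
R3 ← R3 − 7·R1.
R4 ← R4 − 4·R1.
R5 ← R5 + 7·R1.
R6 ← R6 + 15·R1.
R2 ← R2 / (-28).
R1 ← R1 − 11/3·R2.
R3 ← R3 − 64/3·R2.
R4 ← R4 + 86/3·R2.
R5 ← R5 − 38/3·R2.
R6 ← R6 − 36·R2.
R3 ← R3 / (-82/7).
R1 ← R1 − 15/7·R3.
R2 ← R2 − 1/7·R3.
R4 ← R4 + 109/7·R3.
R5 ← R5 − 97/7·R3.
R6 ← R6 − 300/7·R3.
R4 ← R4 / (8435/82).
R1 ← R1 + 5389/492·R4.
R2 ← R2 − 253/492·R4.
R3 ← R3 − 572/123·R4.
R5 ← R5 + 4923/82·R4.
R6 ← R6 + 8435/41·R4.
R5 ← R5 / (-32797/8435).
R1 ← R1 − 32057/25305·R5.
R2 ← R2 + 2369/25305·R5.
R3 ← R3 − 3881/25305·R5.
R4 ← R4 + 8433/8435·R5.
R6 reduces to 0 = 0, so the extra equation is consistent.
Reading off the reduced rows gives u = 0, v = 0, w = 3/5, s = 0, t = -4/3.

u = 0, v = 0, w = 3/5, s = 0, t = -4/3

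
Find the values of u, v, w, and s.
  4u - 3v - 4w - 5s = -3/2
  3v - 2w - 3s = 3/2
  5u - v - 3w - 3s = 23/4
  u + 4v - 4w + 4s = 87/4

Row-reduce the augmented matrix:
R1 ← R1 / (4).
R3 ← R3 − 5·R1.
R4 ← R4 − 1·R1.
R2 ← R2 / (3).
R1 ← R1 + 3/4·R2.
R3 ← R3 − 11/4·R2.
R4 ← R4 − 19/4·R2.
R3 ← R3 / (23/6).
R1 ← R1 + 3/2·R3.
R2 ← R2 + 2/3·R3.
R4 ← R4 − 1/6·R3.
R4 ← R4 / (224/23).
R1 ← R1 − 8/23·R4.
R2 ← R2 − 1/23·R4.
R3 ← R3 − 36/23·R4.
Reading off the reduced rows gives u = 7/4, v = 3/2, w = -3/2, s = 2.

u = 7/4, v = 3/2, w = -3/2, s = 2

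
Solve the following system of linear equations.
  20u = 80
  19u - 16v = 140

Row-reduce the augmented matrix:
R1 ← R1 / (20).
R2 ← R2 − 19·R1.
R2 ← R2 / (-16).
Reading off the reduced rows gives u = 4, v = -4.

u = 4, v = -4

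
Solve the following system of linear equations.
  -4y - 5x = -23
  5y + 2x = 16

Row-reduce the augmented matrix:
R1 ← R1 / (-5).
R2 ← R2 − 2·R1.
R2 ← R2 / (17/5).
R1 ← R1 − 4/5·R2.
Reading off the reduced rows gives x = 3, y = 2.

x = 3, y = 2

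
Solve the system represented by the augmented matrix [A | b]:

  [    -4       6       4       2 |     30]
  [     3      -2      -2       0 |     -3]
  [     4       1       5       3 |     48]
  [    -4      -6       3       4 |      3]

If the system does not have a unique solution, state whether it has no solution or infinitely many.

x_1 = 3, x_2 = 3, x_3 = 3, x_4 = 6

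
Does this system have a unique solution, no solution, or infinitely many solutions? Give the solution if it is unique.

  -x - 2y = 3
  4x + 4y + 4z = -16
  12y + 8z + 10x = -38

infinitely many solutions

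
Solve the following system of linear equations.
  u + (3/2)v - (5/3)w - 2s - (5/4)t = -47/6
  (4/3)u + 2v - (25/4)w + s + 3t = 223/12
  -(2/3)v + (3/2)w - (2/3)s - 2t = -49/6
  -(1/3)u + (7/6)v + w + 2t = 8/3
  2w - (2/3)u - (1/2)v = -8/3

no solution

Row-reduce:
R2 ← R2 − 4/3·R1.
R4 ← R4 + 1/3·R1.
R5 ← R5 + 2/3·R1.
Swap R2 and R3.
R2 ← R2 / (-2/3).
R1 ← R1 − 3/2·R2.
R4 ← R4 − 5/3·R2.
R5 ← R5 − 1/2·R2.
R3 ← R3 / (-145/36).
R1 ← R1 − 41/24·R3.
R2 ← R2 + 9/4·R3.
R4 ← R4 − 151/36·R3.
R5 ← R5 − 145/72·R3.
R4 ← R4 / (646/435).
R1 ← R1 + 282/145·R4.
R2 ← R2 + 152/145·R4.
R3 ← R3 + 132/145·R4.
Row 5 reduces to 0 = 1/2, a contradiction. The system is inconsistent.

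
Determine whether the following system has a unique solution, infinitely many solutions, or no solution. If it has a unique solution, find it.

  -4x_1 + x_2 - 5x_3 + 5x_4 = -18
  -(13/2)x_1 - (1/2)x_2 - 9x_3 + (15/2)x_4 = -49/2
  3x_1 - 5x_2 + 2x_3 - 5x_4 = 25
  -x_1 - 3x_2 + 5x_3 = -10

Row-reduce:
R1 ← R1 / (-4).
R2 ← R2 + 13/2·R1.
R3 ← R3 − 3·R1.
R4 ← R4 + 1·R1.
R2 ← R2 / (-17/8).
R1 ← R1 + 1/4·R2.
R3 ← R3 + 17/4·R2.
R4 ← R4 + 13/4·R2.
Swap R3 and R4.
R3 ← R3 / (129/17).
R1 ← R1 − 23/17·R3.
R2 ← R2 − 7/17·R3.
Row 4 reduces to 0 = 2, a contradiction. The system is inconsistent.

no solution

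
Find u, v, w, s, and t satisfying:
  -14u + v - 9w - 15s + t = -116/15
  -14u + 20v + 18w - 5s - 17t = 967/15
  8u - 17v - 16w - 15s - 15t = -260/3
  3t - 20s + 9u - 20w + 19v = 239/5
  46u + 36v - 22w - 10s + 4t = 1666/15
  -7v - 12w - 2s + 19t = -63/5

Row-reduce the augmented matrix:
R1 ← R1 / (-14).
R2 ← R2 + 14·R1.
R3 ← R3 − 8·R1.
R4 ← R4 − 9·R1.
R5 ← R5 − 46·R1.
R2 ← R2 / (19).
R1 ← R1 + 1/14·R2.
R3 ← R3 + 115/7·R2.
R4 ← R4 − 275/14·R2.
R5 ← R5 − 275/7·R2.
R6 ← R6 + 7·R2.
R3 ← R3 / (293/133).
R1 ← R1 − 99/133·R3.
R2 ← R2 − 27/19·R3.
R4 ← R4 + 7142/133·R3.
R5 ← R5 + 14284/133·R3.
R6 ← R6 + 39/19·R3.
R4 ← R4 / (-236615/586).
R1 ← R1 − 3605/586·R4.
R2 ← R2 − 2975/293·R4.
R3 ← R3 + 1985/293·R4.
R5 ← R5 + 236615/293·R4.
R6 ← R6 + 3581/293·R4.
Swap R5 and R6.
R5 ← R5 / (1390921/236615).
R1 ← R1 + 38077/47323·R5.
R2 ← R2 − 27206/47323·R5.
R3 ← R3 + 81462/47323·R5.
R4 ← R4 − 415373/236615·R5.
R6 reduces to 0 = 0, so the extra equation is consistent.
Reading off the reduced rows gives u = 2/3, v = 3, w = 2, s = -1, t = 8/5.

u = 2/3, v = 3, w = 2, s = -1, t = 8/5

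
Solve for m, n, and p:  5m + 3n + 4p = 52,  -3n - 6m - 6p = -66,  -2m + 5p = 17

Row-reduce the augmented matrix:
R1 ← R1 / (5).
R2 ← R2 + 6·R1.
R3 ← R3 + 2·R1.
R2 ← R2 / (3/5).
R1 ← R1 − 3/5·R2.
R3 ← R3 − 6/5·R2.
R3 ← R3 / (9).
R1 ← R1 − 2·R3.
R2 ← R2 + 2·R3.
Reading off the reduced rows gives m = 4, n = 4, p = 5.

m = 4, n = 4, p = 5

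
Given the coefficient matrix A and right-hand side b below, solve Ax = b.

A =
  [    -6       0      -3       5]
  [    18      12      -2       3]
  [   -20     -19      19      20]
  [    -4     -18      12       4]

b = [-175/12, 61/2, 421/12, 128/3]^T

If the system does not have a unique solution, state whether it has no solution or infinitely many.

x_1 = 8/3, x_2 = -3/2, x_3 = 7/4, x_4 = 4/3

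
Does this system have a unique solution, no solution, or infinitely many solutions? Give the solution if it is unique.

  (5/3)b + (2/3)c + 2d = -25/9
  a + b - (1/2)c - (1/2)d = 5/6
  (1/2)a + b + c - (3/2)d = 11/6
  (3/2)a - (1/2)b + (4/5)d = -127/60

a = -1/2, b = 1/3, c = -1/2, d = -3/2

Row-reduce the augmented matrix:
Swap R1 and R2.
R3 ← R3 − 1/2·R1.
R4 ← R4 − 3/2·R1.
R2 ← R2 / (5/3).
R1 ← R1 − 1·R2.
R3 ← R3 − 1/2·R2.
R4 ← R4 + 2·R2.
R3 ← R3 / (21/20).
R1 ← R1 + 9/10·R3.
R2 ← R2 − 2/5·R3.
R4 ← R4 − 31/20·R3.
R4 ← R4 / (1403/210).
R1 ← R1 + 23/7·R4.
R2 ← R2 − 40/21·R4.
R3 ← R3 + 37/21·R4.
Reading off the reduced rows gives a = -1/2, b = 1/3, c = -1/2, d = -3/2.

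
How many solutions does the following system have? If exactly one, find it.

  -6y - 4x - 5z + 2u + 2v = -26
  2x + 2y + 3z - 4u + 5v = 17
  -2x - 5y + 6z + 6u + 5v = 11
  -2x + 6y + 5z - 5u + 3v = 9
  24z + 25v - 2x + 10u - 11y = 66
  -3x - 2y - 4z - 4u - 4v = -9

no solution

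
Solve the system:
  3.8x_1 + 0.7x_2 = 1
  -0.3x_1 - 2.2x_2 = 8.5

x_1 = 1, x_2 = -4

Row-reduce the augmented matrix:
R1 ← R1 / (19/5).
R2 ← R2 + 3/10·R1.
R2 ← R2 / (-163/76).
R1 ← R1 − 7/38·R2.
Reading off the reduced rows gives x_1 = 1, x_2 = -4.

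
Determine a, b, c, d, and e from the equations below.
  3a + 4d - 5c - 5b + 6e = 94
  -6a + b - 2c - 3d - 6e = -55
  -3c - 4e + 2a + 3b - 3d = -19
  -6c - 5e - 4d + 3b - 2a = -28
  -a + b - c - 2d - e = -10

Row-reduce the augmented matrix:
R1 ← R1 / (3).
R2 ← R2 + 6·R1.
R3 ← R3 − 2·R1.
R4 ← R4 + 2·R1.
R5 ← R5 + 1·R1.
R2 ← R2 / (-9).
R1 ← R1 + 5/3·R2.
R3 ← R3 − 19/3·R2.
R4 ← R4 + 1/3·R2.
R5 ← R5 + 2/3·R2.
R3 ← R3 / (-73/9).
R1 ← R1 − 5/9·R3.
R2 ← R2 − 4/3·R3.
R4 ← R4 + 80/9·R3.
R5 ← R5 + 16/9·R3.
R4 ← R4 / (61/73).
R1 ← R1 − 19/73·R4.
R2 ← R2 + 199/219·R4.
R3 ← R3 − 58/219·R4.
R5 ← R5 + 124/219·R4.
R5 ← R5 / (205/61).
R1 ← R1 + 17/61·R5.
R2 ← R2 − 115/61·R5.
R3 ← R3 + 28/61·R5.
R4 ← R4 − 213/61·R5.
Reading off the reduced rows gives a = 4, b = -6, c = -4, d = -1, e = 6.

a = 4, b = -6, c = -4, d = -1, e = 6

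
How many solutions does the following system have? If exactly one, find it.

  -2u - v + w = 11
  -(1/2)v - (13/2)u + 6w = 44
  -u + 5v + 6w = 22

infinitely many solutions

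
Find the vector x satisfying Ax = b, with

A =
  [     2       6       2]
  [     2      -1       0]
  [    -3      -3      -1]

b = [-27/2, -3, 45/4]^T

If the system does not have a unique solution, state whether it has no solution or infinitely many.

x_1 = -9/4, x_2 = -3/2, x_3 = 0

Row-reduce the augmented matrix:
R1 ← R1 / (2).
R2 ← R2 − 2·R1.
R3 ← R3 + 3·R1.
R2 ← R2 / (-7).
R1 ← R1 − 3·R2.
R3 ← R3 − 6·R2.
R3 ← R3 / (2/7).
R1 ← R1 − 1/7·R3.
R2 ← R2 − 2/7·R3.
Reading off the reduced rows gives x_1 = -9/4, x_2 = -3/2, x_3 = 0.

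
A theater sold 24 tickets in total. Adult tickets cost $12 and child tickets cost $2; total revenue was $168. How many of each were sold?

Let a = adult tickets, c = child tickets.
  a + c = 24
  12a + 2c = 168
From equation 1: a = 24 − c.
Substitute into equation 2 and solve: c = 12.
Then a = 12.

adult tickets: 12, child tickets: 12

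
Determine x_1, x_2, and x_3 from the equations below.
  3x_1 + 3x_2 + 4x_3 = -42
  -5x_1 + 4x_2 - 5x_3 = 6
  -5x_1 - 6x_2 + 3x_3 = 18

Row-reduce the augmented matrix:
R1 ← R1 / (3).
R2 ← R2 + 5·R1.
R3 ← R3 + 5·R1.
R2 ← R2 / (9).
R1 ← R1 − 1·R2.
R3 ← R3 + 1·R2.
R3 ← R3 / (266/27).
R1 ← R1 − 31/27·R3.
R2 ← R2 − 5/27·R3.
Reading off the reduced rows gives x_1 = 0, x_2 = -6, x_3 = -6.

x_1 = 0, x_2 = -6, x_3 = -6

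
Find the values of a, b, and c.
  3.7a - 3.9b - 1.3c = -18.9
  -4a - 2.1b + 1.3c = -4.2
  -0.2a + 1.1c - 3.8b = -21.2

Row-reduce the augmented matrix:
R1 ← R1 / (37/10).
R2 ← R2 + 4·R1.
R3 ← R3 + 1/5·R1.
R2 ← R2 / (-2337/370).
R1 ← R1 + 39/37·R2.
R3 ← R3 + 742/185·R2.
R3 ← R3 / (8543/7790).
R1 ← R1 + 260/779·R3.
R2 ← R2 − 13/779·R3.
Reading off the reduced rows gives a = -3, b = 4, c = -6.

a = -3, b = 4, c = -6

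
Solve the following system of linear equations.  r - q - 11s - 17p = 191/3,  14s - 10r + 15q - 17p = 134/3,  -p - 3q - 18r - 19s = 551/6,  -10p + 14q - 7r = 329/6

Row-reduce the augmented matrix:
R1 ← R1 / (-17).
R2 ← R2 + 17·R1.
R3 ← R3 + 1·R1.
R4 ← R4 + 10·R1.
R2 ← R2 / (16).
R1 ← R1 − 1/17·R2.
R3 ← R3 + 50/17·R2.
R4 ← R4 − 248/17·R2.
R3 ← R3 / (-2731/136).
R1 ← R1 + 5/272·R3.
R2 ← R2 + 11/16·R3.
R4 ← R4 − 83/34·R3.
R4 ← R4 / (-49147/2731).
R1 ← R1 − 3101/5462·R4.
R2 ← R2 − 11107/5462·R4.
R3 ← R3 − 1871/2731·R4.
Reading off the reduced rows gives p = -7/3, q = 1, r = -5/2, s = -5/2.

p = -7/3, q = 1, r = -5/2, s = -5/2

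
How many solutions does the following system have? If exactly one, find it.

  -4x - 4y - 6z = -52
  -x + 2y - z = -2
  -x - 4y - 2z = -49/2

no solution

Row-reduce:
R1 ← R1 / (-4).
R2 ← R2 + 1·R1.
R3 ← R3 + 1·R1.
R2 ← R2 / (3).
R1 ← R1 − 1·R2.
R3 ← R3 + 3·R2.
Row 3 reduces to 0 = -1/2, a contradiction. The system is inconsistent.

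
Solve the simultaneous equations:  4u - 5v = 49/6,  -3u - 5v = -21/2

u = 8/3, v = 1/2

Row-reduce the augmented matrix:
R1 ← R1 / (4).
R2 ← R2 + 3·R1.
R2 ← R2 / (-35/4).
R1 ← R1 + 5/4·R2.
Reading off the reduced rows gives u = 8/3, v = 1/2.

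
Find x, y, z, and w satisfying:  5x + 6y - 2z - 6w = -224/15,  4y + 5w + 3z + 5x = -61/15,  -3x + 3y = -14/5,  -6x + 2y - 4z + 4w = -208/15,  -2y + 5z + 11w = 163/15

Row-reduce the augmented matrix:
R1 ← R1 / (5).
R2 ← R2 − 5·R1.
R3 ← R3 + 3·R1.
R4 ← R4 + 6·R1.
R2 ← R2 / (-2).
R1 ← R1 − 6/5·R2.
R3 ← R3 − 33/5·R2.
R4 ← R4 − 46/5·R2.
R5 ← R5 + 2·R2.
R3 ← R3 / (153/10).
R1 ← R1 − 13/5·R3.
R2 ← R2 + 5/2·R3.
R4 ← R4 − 83/5·R3.
R4 ← R4 / (608/51).
R1 ← R1 + 8/51·R4.
R2 ← R2 + 8/51·R4.
R3 ← R3 − 109/51·R4.
R5 reduces to 0 = 0, so the extra equation is consistent.
Reading off the reduced rows gives x = -2/3, y = -8/5, z = 3, w = -2/3.

x = -2/3, y = -8/5, z = 3, w = -2/3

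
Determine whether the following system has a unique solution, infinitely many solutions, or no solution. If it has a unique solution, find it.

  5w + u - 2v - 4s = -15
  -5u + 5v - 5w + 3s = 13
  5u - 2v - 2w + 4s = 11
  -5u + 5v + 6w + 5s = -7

u = 1, v = 1, w = -2, s = 1

Row-reduce the augmented matrix:
R2 ← R2 + 5·R1.
R3 ← R3 − 5·R1.
R4 ← R4 + 5·R1.
R2 ← R2 / (-5).
R1 ← R1 + 2·R2.
R3 ← R3 − 8·R2.
R4 ← R4 + 5·R2.
R3 ← R3 / (5).
R1 ← R1 + 3·R3.
R2 ← R2 + 4·R3.
R4 ← R4 − 11·R3.
R4 ← R4 / (226/25).
R1 ← R1 − 22/25·R4.
R2 ← R2 − 21/25·R4.
R3 ← R3 + 16/25·R4.
Reading off the reduced rows gives u = 1, v = 1, w = -2, s = 1.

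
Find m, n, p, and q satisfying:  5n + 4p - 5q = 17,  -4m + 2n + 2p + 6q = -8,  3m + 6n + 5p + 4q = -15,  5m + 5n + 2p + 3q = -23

Row-reduce the augmented matrix:
Swap R1 and R2.
R1 ← R1 / (-4).
R3 ← R3 − 3·R1.
R4 ← R4 − 5·R1.
R2 ← R2 / (5).
R1 ← R1 + 1/2·R2.
R3 ← R3 − 15/2·R2.
R4 ← R4 − 15/2·R2.
R3 ← R3 / (1/2).
R1 ← R1 + 1/10·R3.
R2 ← R2 − 4/5·R3.
R4 ← R4 + 3/2·R3.
R4 ← R4 / (66).
R1 ← R1 − 6/5·R4.
R2 ← R2 + 133/5·R4.
R3 ← R3 − 32·R4.
Reading off the reduced rows gives m = -2, n = -2, p = 3, q = -3.

m = -2, n = -2, p = 3, q = -3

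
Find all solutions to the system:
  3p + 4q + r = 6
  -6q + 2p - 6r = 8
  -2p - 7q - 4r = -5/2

Row-reduce:
R1 ← R1 / (3).
R2 ← R2 − 2·R1.
R3 ← R3 + 2·R1.
R2 ← R2 / (-26/3).
R1 ← R1 − 4/3·R2.
R3 ← R3 + 13/3·R2.
Row 3 reduces to 0 = -1/2, a contradiction. The system is inconsistent.

no solution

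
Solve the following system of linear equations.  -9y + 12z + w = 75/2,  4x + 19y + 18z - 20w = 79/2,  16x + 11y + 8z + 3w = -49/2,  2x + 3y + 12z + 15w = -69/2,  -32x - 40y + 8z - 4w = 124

x = 0, y = -5/2, z = 3/2, w = -3

Row-reduce the augmented matrix:
Swap R1 and R2.
R1 ← R1 / (4).
R3 ← R3 − 16·R1.
R4 ← R4 − 2·R1.
R5 ← R5 + 32·R1.
R2 ← R2 / (-9).
R1 ← R1 − 19/4·R2.
R3 ← R3 + 65·R2.
R4 ← R4 + 13/2·R2.
R5 ← R5 − 112·R2.
R3 ← R3 / (-452/3).
R1 ← R1 − 65/6·R3.
R2 ← R2 + 4/3·R3.
R4 ← R4 + 17/3·R3.
R5 ← R5 − 904/3·R3.
R4 ← R4 / (7264/339).
R1 ← R1 − 331/339·R4.
R2 ← R2 + 265/339·R4.
R3 ← R3 + 341/678·R4.
R5 reduces to 0 = 0, so the extra equation is consistent.
Reading off the reduced rows gives x = 0, y = -5/2, z = 3/2, w = -3.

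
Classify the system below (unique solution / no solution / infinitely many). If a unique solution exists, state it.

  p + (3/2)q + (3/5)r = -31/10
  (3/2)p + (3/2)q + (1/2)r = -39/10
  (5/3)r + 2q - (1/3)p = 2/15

Row-reduce the augmented matrix:
R2 ← R2 − 3/2·R1.
R3 ← R3 + 1/3·R1.
R2 ← R2 / (-3/4).
R1 ← R1 − 3/2·R2.
R3 ← R3 − 5/2·R2.
R3 ← R3 / (8/15).
R1 ← R1 + 1/5·R3.
R2 ← R2 − 8/15·R3.
Reading off the reduced rows gives p = -1, q = -13/5, r = 3.

p = -1, q = -13/5, r = 3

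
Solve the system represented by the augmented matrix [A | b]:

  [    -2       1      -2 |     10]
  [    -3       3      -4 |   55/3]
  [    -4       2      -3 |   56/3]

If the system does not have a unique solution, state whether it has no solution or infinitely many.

Row-reduce the augmented matrix:
R1 ← R1 / (-2).
R2 ← R2 + 3·R1.
R3 ← R3 + 4·R1.
R2 ← R2 / (3/2).
R1 ← R1 + 1/2·R2.
R1 ← R1 − 2/3·R3.
R2 ← R2 + 2/3·R3.
Reading off the reduced rows gives x_1 = -3, x_2 = 4/3, x_3 = -4/3.

x_1 = -3, x_2 = 4/3, x_3 = -4/3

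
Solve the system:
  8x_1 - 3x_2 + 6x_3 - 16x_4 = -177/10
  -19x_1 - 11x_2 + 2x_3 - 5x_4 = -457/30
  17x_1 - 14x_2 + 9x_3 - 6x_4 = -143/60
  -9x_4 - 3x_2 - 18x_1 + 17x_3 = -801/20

x_1 = 3/5, x_2 = -1/3, x_3 = -5/4, x_4 = 1

Row-reduce the augmented matrix:
R1 ← R1 / (8).
R2 ← R2 + 19·R1.
R3 ← R3 − 17·R1.
R4 ← R4 + 18·R1.
R2 ← R2 / (-145/8).
R1 ← R1 + 3/8·R2.
R3 ← R3 + 61/8·R2.
R4 ← R4 + 39/4·R2.
R3 ← R3 / (-307/29).
R1 ← R1 − 12/29·R3.
R2 ← R2 + 26/29·R3.
R4 ← R4 − 631/29·R3.
R4 ← R4 / (111844/1535).
R1 ← R1 − 1061/1535·R4.
R2 ← R2 + 470/307·R4.
R3 ← R3 + 6683/1535·R4.
Reading off the reduced rows gives x_1 = 3/5, x_2 = -1/3, x_3 = -5/4, x_4 = 1.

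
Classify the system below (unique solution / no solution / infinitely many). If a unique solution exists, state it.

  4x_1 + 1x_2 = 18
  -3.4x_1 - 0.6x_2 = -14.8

x_1 = 4, x_2 = 2

Row-reduce the augmented matrix:
R1 ← R1 / (4).
R2 ← R2 + 17/5·R1.
R2 ← R2 / (1/4).
R1 ← R1 − 1/4·R2.
Reading off the reduced rows gives x_1 = 4, x_2 = 2.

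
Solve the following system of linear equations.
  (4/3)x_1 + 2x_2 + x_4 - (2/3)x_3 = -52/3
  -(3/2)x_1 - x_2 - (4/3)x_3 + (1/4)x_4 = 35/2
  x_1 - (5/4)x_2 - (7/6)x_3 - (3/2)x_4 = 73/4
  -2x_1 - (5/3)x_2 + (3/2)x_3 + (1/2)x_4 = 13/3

x_1 = -4, x_2 = -5, x_3 = -6, x_4 = -6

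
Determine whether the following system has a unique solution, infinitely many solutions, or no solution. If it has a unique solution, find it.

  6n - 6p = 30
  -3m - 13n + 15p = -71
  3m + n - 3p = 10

Row-reduce:
Swap R1 and R2.
R1 ← R1 / (-3).
R3 ← R3 − 3·R1.
R2 ← R2 / (6).
R1 ← R1 − 13/3·R2.
R3 ← R3 + 12·R2.
Row 3 reduces to 0 = -1, a contradiction. The system is inconsistent.

no solution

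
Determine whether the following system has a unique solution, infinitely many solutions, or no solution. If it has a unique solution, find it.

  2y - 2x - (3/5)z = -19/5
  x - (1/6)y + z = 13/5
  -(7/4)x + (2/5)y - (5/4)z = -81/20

x = 8/5, y = 0, z = 1

Row-reduce the augmented matrix:
R1 ← R1 / (-2).
R2 ← R2 − 1·R1.
R3 ← R3 + 7/4·R1.
R2 ← R2 / (5/6).
R1 ← R1 + 1·R2.
R3 ← R3 + 27/20·R2.
R3 ← R3 / (409/1000).
R1 ← R1 − 57/50·R3.
R2 ← R2 − 21/25·R3.
Reading off the reduced rows gives x = 8/5, y = 0, z = 1.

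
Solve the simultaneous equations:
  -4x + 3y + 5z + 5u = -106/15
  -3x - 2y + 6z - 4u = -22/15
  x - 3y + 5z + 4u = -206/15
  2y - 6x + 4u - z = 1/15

x = -2/5, y = 1, z = -1, u = -4/3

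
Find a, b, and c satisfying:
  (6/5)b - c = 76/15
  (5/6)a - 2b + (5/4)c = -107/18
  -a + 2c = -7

Row-reduce the augmented matrix:
Swap R1 and R2.
R1 ← R1 / (5/6).
R3 ← R3 + 1·R1.
R2 ← R2 / (6/5).
R1 ← R1 + 12/5·R2.
R3 ← R3 + 12/5·R2.
R3 ← R3 / (3/2).
R1 ← R1 + 1/2·R3.
R2 ← R2 + 5/6·R3.
Reading off the reduced rows gives a = 5/3, b = 2, c = -8/3.

a = 5/3, b = 2, c = -8/3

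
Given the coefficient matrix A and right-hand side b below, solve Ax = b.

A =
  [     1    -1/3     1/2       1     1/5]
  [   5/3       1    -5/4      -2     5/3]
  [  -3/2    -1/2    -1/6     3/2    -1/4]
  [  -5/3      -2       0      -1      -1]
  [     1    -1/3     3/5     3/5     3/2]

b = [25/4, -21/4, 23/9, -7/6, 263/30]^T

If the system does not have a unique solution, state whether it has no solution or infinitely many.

x_1 = 1, x_2 = -11/4, x_3 = 8/3, x_4 = 5/2, x_5 = 5/2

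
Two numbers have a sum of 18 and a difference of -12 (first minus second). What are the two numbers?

first number: 3, second number: 15

Let x = first number, y = second number.
  x + y = 18
  x - y = -12
Row-reduce the augmented matrix:
R2 ← R2 − 1·R1.
R2 ← R2 / (-2).
R1 ← R1 − 1·R2.
Reading off the reduced rows gives x = 3, y = 15.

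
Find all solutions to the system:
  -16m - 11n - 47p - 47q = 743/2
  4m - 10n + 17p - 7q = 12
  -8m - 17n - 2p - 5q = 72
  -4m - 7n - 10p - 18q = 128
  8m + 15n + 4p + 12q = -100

no solution

Row-reduce:
R1 ← R1 / (-16).
R2 ← R2 − 4·R1.
R3 ← R3 + 8·R1.
R4 ← R4 + 4·R1.
R5 ← R5 − 8·R1.
R2 ← R2 / (-51/4).
R1 ← R1 − 11/16·R2.
R3 ← R3 + 23/2·R2.
R4 ← R4 + 17/4·R2.
R5 ← R5 − 19/2·R2.
R3 ← R3 / (285/17).
R1 ← R1 − 219/68·R3.
R2 ← R2 + 7/17·R3.
R5 ← R5 + 265/17·R3.
Swap R4 and R5.
R4 ← R4 / (425/57).
R1 ← R1 + 1853/380·R4.
R2 ← R2 − 667/285·R4.
R3 ← R3 − 602/285·R4.
Row 5 reduces to 0 = 1/6, a contradiction. The system is inconsistent.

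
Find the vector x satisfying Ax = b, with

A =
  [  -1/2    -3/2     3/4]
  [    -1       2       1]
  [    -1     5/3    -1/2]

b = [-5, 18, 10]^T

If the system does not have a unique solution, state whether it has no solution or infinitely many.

Row-reduce the augmented matrix:
R1 ← R1 / (-1/2).
R2 ← R2 + 1·R1.
R3 ← R3 + 1·R1.
R2 ← R2 / (5).
R1 ← R1 − 3·R2.
R3 ← R3 − 14/3·R2.
R3 ← R3 / (-23/15).
R1 ← R1 + 6/5·R3.
R2 ← R2 + 1/10·R3.
Reading off the reduced rows gives x_1 = -2, x_2 = 6, x_3 = 4.

x_1 = -2, x_2 = 6, x_3 = 4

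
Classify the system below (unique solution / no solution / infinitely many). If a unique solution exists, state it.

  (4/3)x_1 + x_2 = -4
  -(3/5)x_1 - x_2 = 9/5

x_1 = -3, x_2 = 0

Row-reduce the augmented matrix:
R1 ← R1 / (4/3).
R2 ← R2 + 3/5·R1.
R2 ← R2 / (-11/20).
R1 ← R1 − 3/4·R2.
Reading off the reduced rows gives x_1 = -3, x_2 = 0.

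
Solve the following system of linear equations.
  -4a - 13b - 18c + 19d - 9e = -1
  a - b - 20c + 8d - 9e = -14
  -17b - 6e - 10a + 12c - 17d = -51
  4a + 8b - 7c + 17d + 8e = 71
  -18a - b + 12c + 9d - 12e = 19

Row-reduce the augmented matrix:
R1 ← R1 / (-4).
R2 ← R2 − 1·R1.
R3 ← R3 + 10·R1.
R4 ← R4 − 4·R1.
R5 ← R5 + 18·R1.
R2 ← R2 / (-17/4).
R1 ← R1 − 13/4·R2.
R3 ← R3 − 31/2·R2.
R4 ← R4 + 5·R2.
R5 ← R5 − 115/2·R2.
R3 ← R3 / (-550/17).
R1 ← R1 + 242/17·R3.
R2 ← R2 − 98/17·R3.
R4 ← R4 − 65/17·R3.
R5 ← R5 + 4054/17·R3.
R4 ← R4 / (1038/55).
R1 ← R1 − 323/25·R4.
R2 ← R2 + 1707/275·R4.
R3 ← R3 − 153/275·R4.
R5 ← R5 − 62886/275·R4.
R5 ← R5 / (-96929/1730).
R1 ← R1 + 20257/10380·R5.
R2 ← R2 − 4661/3460·R5.
R3 ← R3 − 1671/3460·R5.
R4 ← R4 − 1027/2076·R5.
Reading off the reduced rows gives a = -6, b = 2, c = -2, d = 1, e = 6.

a = -6, b = 2, c = -2, d = 1, e = 6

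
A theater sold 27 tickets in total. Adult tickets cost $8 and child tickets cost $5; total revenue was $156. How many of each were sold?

adult tickets: 7, child tickets: 20

Let a = adult tickets, c = child tickets.
  c + a = 27
  8a + 5c = 156
Row-reduce the augmented matrix:
R2 ← R2 − 8·R1.
R2 ← R2 / (-3).
R1 ← R1 − 1·R2.
Reading off the reduced rows gives a = 7, c = 20.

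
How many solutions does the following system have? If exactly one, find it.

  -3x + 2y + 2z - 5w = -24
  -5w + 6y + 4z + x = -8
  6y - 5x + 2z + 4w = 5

infinitely many solutions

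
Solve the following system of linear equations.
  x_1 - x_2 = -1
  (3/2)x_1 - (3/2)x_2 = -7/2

Row-reduce:
R2 ← R2 − 3/2·R1.
Row 2 reduces to 0 = -2, a contradiction. The system is inconsistent.

no solution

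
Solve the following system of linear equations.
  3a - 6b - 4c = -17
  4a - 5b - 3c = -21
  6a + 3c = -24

a = -5, b = -1, c = 2

Row-reduce the augmented matrix:
R1 ← R1 / (3).
R2 ← R2 − 4·R1.
R3 ← R3 − 6·R1.
R2 ← R2 / (3).
R1 ← R1 + 2·R2.
R3 ← R3 − 12·R2.
R3 ← R3 / (5/3).
R1 ← R1 − 2/9·R3.
R2 ← R2 − 7/9·R3.
Reading off the reduced rows gives a = -5, b = -1, c = 2.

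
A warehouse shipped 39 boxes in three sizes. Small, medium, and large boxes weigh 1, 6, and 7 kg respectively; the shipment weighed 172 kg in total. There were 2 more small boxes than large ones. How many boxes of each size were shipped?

Let s = small boxes, m = medium boxes, l = large boxes.
  s + m + l = 39
  s + 6m + 7l = 172
  s - l = 2
Row-reduce the augmented matrix:
R2 ← R2 − 1·R1.
R3 ← R3 − 1·R1.
R2 ← R2 / (5).
R1 ← R1 − 1·R2.
R3 ← R3 + 1·R2.
R3 ← R3 / (-4/5).
R1 ← R1 + 1/5·R3.
R2 ← R2 − 6/5·R3.
Reading off the reduced rows gives s = 15, m = 11, l = 13.

small boxes: 15, medium boxes: 11, large boxes: 13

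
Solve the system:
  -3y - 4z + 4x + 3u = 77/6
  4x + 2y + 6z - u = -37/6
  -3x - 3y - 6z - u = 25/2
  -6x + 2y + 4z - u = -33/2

x = 4/3, y = -2, z = -3/2, u = -3/2

Row-reduce the augmented matrix:
R1 ← R1 / (4).
R2 ← R2 − 4·R1.
R3 ← R3 + 3·R1.
R4 ← R4 + 6·R1.
R2 ← R2 / (5).
R1 ← R1 + 3/4·R2.
R3 ← R3 + 21/4·R2.
R4 ← R4 + 5/2·R2.
R3 ← R3 / (3/2).
R1 ← R1 − 1/2·R3.
R2 ← R2 − 2·R3.
R4 ← R4 − 3·R3.
R4 ← R4 / (37/5).
R1 ← R1 − 17/15·R4.
R2 ← R2 − 47/15·R4.
R3 ← R3 + 59/30·R4.
Reading off the reduced rows gives x = 4/3, y = -2, z = -3/2, u = -3/2.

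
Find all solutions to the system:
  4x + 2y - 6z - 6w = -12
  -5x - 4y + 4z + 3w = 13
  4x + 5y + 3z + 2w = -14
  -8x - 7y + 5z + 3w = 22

no solution

Row-reduce:
R1 ← R1 / (4).
R2 ← R2 + 5·R1.
R3 ← R3 − 4·R1.
R4 ← R4 + 8·R1.
R2 ← R2 / (-3/2).
R1 ← R1 − 1/2·R2.
R3 ← R3 − 3·R2.
R4 ← R4 + 3·R2.
R3 ← R3 / (2).
R1 ← R1 + 8/3·R3.
R2 ← R2 − 7/3·R3.
Row 4 reduces to 0 = 2, a contradiction. The system is inconsistent.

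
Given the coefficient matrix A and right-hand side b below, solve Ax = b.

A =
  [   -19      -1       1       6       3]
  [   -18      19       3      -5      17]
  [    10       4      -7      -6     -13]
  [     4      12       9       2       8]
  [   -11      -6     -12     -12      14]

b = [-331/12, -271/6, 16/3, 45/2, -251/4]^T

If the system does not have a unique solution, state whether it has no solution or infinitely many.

Row-reduce the augmented matrix:
R1 ← R1 / (-19).
R2 ← R2 + 18·R1.
R3 ← R3 − 10·R1.
R4 ← R4 − 4·R1.
R5 ← R5 + 11·R1.
R2 ← R2 / (379/19).
R1 ← R1 − 1/19·R2.
R3 ← R3 − 66/19·R2.
R4 ← R4 − 224/19·R2.
R5 ← R5 + 103/19·R2.
R3 ← R3 / (-2589/379).
R1 ← R1 + 22/379·R3.
R2 ← R2 − 39/379·R3.
R4 ← R4 − 3031/379·R3.
R5 ← R5 + 4556/379·R3.
R4 ← R4 / (7274/863).
R1 ← R1 + 241/863·R4.
R2 ← R2 + 475/863·R4.
R3 ← R3 − 124/863·R4.
R5 ← R5 + 14369/863·R4.
R5 ← R5 / (195403/21822).
R1 ← R1 + 13249/21822·R5.
R2 ← R2 + 11867/21822·R5.
R3 ← R3 − 8385/3637·R5.
R4 ← R4 + 41407/21822·R5.
Reading off the reduced rows gives x_1 = 9/4, x_2 = 1/3, x_3 = 1/2, x_4 = 5/2, x_5 = 0.

x_1 = 9/4, x_2 = 1/3, x_3 = 1/2, x_4 = 5/2, x_5 = 0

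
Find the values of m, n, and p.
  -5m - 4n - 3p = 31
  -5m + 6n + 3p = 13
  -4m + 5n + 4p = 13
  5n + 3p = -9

m = -5, n = -3, p = 2

Row-reduce the augmented matrix:
R1 ← R1 / (-5).
R2 ← R2 + 5·R1.
R3 ← R3 + 4·R1.
R2 ← R2 / (10).
R1 ← R1 − 4/5·R2.
R3 ← R3 − 41/5·R2.
R4 ← R4 − 5·R2.
R3 ← R3 / (37/25).
R1 ← R1 − 3/25·R3.
R2 ← R2 − 3/5·R3.
R4 reduces to 0 = 0, so the extra equation is consistent.
Reading off the reduced rows gives m = -5, n = -3, p = 2.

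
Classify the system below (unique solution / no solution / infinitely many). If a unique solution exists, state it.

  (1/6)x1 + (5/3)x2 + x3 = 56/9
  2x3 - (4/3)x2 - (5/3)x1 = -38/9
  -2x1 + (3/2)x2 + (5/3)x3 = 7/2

Row-reduce the augmented matrix:
R1 ← R1 / (1/6).
R2 ← R2 + 5/3·R1.
R3 ← R3 + 2·R1.
R2 ← R2 / (46/3).
R1 ← R1 − 10·R2.
R3 ← R3 − 43/2·R2.
R3 ← R3 / (-218/69).
R1 ← R1 + 42/23·R3.
R2 ← R2 − 18/23·R3.
Reading off the reduced rows gives x1 = 4/3, x2 = 3, x3 = 1.

x1 = 4/3, x2 = 3, x3 = 1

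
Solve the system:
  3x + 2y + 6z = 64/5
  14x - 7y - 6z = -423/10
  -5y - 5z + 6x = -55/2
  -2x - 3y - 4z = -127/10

x = -1, y = 5/2, z = 9/5

Row-reduce the augmented matrix:
R1 ← R1 / (3).
R2 ← R2 − 14·R1.
R3 ← R3 − 6·R1.
R4 ← R4 + 2·R1.
R2 ← R2 / (-49/3).
R1 ← R1 − 2/3·R2.
R3 ← R3 + 9·R2.
R4 ← R4 + 5/3·R2.
R3 ← R3 / (85/49).
R1 ← R1 − 30/49·R3.
R2 ← R2 − 102/49·R3.
R4 ← R4 − 170/49·R3.
R4 reduces to 0 = 0, so the extra equation is consistent.
Reading off the reduced rows gives x = -1, y = 5/2, z = 9/5.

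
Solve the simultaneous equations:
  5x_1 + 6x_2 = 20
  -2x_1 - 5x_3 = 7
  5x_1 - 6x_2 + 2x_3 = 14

x_1 = 4, x_2 = 0, x_3 = -3

Row-reduce the augmented matrix:
R1 ← R1 / (5).
R2 ← R2 + 2·R1.
R3 ← R3 − 5·R1.
R2 ← R2 / (12/5).
R1 ← R1 − 6/5·R2.
R3 ← R3 + 12·R2.
R3 ← R3 / (-23).
R1 ← R1 − 5/2·R3.
R2 ← R2 + 25/12·R3.
Reading off the reduced rows gives x_1 = 4, x_2 = 0, x_3 = -3.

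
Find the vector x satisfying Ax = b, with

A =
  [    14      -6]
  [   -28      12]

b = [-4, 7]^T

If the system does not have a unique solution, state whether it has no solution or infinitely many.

no solution

Row-reduce:
R1 ← R1 / (14).
R2 ← R2 + 28·R1.
Row 2 reduces to 0 = -1, a contradiction. The system is inconsistent.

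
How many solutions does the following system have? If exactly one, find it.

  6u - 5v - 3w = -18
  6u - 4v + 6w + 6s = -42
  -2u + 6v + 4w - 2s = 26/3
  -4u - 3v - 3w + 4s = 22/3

u = -3, v = 1, w = -5/3, s = -5/3

Row-reduce the augmented matrix:
R1 ← R1 / (6).
R2 ← R2 − 6·R1.
R3 ← R3 + 2·R1.
R4 ← R4 + 4·R1.
R1 ← R1 + 5/6·R2.
R3 ← R3 − 13/3·R2.
R4 ← R4 + 19/3·R2.
R3 ← R3 / (-36).
R1 ← R1 − 7·R3.
R2 ← R2 − 9·R3.
R4 ← R4 − 52·R3.
R4 ← R4 / (14/9).
R1 ← R1 + 4/9·R4.
R2 ← R2 + 1·R4.
R3 ← R3 − 7/9·R4.
Reading off the reduced rows gives u = -3, v = 1, w = -5/3, s = -5/3.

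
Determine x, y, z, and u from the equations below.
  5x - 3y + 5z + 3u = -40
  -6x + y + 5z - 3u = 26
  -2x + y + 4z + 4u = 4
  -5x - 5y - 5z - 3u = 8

x = -4, y = 4, z = -1, u = -1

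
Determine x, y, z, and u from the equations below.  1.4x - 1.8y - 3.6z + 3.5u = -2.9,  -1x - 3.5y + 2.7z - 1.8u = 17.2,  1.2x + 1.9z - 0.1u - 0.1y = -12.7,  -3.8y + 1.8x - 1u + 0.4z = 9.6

x = -5, y = -4, z = -4, u = -5

Row-reduce the augmented matrix:
R1 ← R1 / (7/5).
R2 ← R2 + 1·R1.
R3 ← R3 − 6/5·R1.
R4 ← R4 − 9/5·R1.
R2 ← R2 / (-67/14).
R1 ← R1 + 9/7·R2.
R3 ← R3 − 101/70·R2.
R4 ← R4 + 52/35·R2.
R3 ← R3 / (8416/1675).
R1 ← R1 + 873/335·R3.
R2 ← R2 + 9/335·R3.
R4 ← R4 − 8356/1675·R3.
R4 ← R4 / (-29971/10520).
R1 ← R1 − 6847/8416·R4.
R2 ← R2 + 1361/8416·R4.
R3 ← R3 + 4839/8416·R4.
Reading off the reduced rows gives x = -5, y = -4, z = -4, u = -5.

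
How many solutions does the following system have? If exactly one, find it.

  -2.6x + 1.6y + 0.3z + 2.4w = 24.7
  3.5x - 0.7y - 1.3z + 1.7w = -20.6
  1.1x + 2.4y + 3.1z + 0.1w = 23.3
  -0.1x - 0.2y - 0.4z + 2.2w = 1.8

Row-reduce the augmented matrix:
R1 ← R1 / (-13/5).
R2 ← R2 − 7/2·R1.
R3 ← R3 − 11/10·R1.
R4 ← R4 + 1/10·R1.
R2 ← R2 / (189/130).
R1 ← R1 + 8/13·R2.
R3 ← R3 − 40/13·R2.
R4 ← R4 + 17/65·R2.
R3 ← R3 / (19367/3780).
R1 ← R1 + 187/378·R3.
R2 ← R2 + 233/378·R3.
R4 ← R4 + 433/756·R3.
R4 ← R4 / (75641/38734).
R1 ← R1 − 5115/19367·R4.
R2 ← R2 − 43968/19367·R4.
R3 ← R3 + 35230/19367·R4.
Reading off the reduced rows gives x = -4, y = 5, z = 5, w = 2.

x = -4, y = 5, z = 5, w = 2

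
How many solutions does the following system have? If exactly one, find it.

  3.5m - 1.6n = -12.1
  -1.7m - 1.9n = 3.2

m = -3, n = 1

Row-reduce the augmented matrix:
R1 ← R1 / (7/2).
R2 ← R2 + 17/10·R1.
R2 ← R2 / (-937/350).
R1 ← R1 + 16/35·R2.
Reading off the reduced rows gives m = -3, n = 1.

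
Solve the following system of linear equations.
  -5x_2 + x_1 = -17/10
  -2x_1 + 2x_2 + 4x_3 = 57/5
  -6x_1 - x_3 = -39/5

Row-reduce the augmented matrix:
R2 ← R2 + 2·R1.
R3 ← R3 + 6·R1.
R2 ← R2 / (-8).
R1 ← R1 + 5·R2.
R3 ← R3 + 30·R2.
R3 ← R3 / (-16).
R1 ← R1 + 5/2·R3.
R2 ← R2 + 1/2·R3.
Reading off the reduced rows gives x_1 = 4/5, x_2 = 1/2, x_3 = 3.

x_1 = 4/5, x_2 = 1/2, x_3 = 3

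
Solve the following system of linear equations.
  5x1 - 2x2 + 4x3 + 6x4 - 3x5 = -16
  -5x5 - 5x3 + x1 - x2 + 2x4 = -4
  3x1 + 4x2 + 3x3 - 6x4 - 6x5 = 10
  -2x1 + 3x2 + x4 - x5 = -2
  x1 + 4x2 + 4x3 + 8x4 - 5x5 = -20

Row-reduce:
R1 ← R1 / (5).
R2 ← R2 − 1·R1.
R3 ← R3 − 3·R1.
R4 ← R4 + 2·R1.
R5 ← R5 − 1·R1.
R2 ← R2 / (-3/5).
R1 ← R1 + 2/5·R2.
R3 ← R3 − 26/5·R2.
R4 ← R4 − 11/5·R2.
R5 ← R5 − 22/5·R2.
R3 ← R3 / (-149/3).
R1 ← R1 − 14/3·R3.
R2 ← R2 − 29/3·R3.
R4 ← R4 + 59/3·R3.
R5 ← R5 + 118/3·R3.
R4 ← R4 / (1101/149).
R1 ← R1 − 62/149·R4.
R2 ← R2 + 276/149·R4.
R3 ← R3 − 8/149·R4.
R5 ← R5 − 2202/149·R4.
Rank is 4 with 5 unknowns, leaving x5 free.

infinitely many solutions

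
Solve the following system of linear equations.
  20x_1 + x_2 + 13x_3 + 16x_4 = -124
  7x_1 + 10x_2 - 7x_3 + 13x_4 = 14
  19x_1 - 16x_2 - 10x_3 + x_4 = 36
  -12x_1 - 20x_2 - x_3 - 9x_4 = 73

x_1 = -3, x_2 = -2, x_3 = -6, x_4 = 1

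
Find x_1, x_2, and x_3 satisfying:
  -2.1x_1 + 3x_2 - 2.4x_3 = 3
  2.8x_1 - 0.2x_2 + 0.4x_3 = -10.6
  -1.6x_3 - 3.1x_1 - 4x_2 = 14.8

Row-reduce the augmented matrix:
R1 ← R1 / (-21/10).
R2 ← R2 − 14/5·R1.
R3 ← R3 + 31/10·R1.
R2 ← R2 / (19/5).
R1 ← R1 + 10/7·R2.
R3 ← R3 + 59/7·R2.
R3 ← R3 / (-2838/665).
R1 ← R1 − 12/133·R3.
R2 ← R2 + 14/19·R3.
Reading off the reduced rows gives x_1 = -4, x_2 = -1, x_3 = 1.

x_1 = -4, x_2 = -1, x_3 = 1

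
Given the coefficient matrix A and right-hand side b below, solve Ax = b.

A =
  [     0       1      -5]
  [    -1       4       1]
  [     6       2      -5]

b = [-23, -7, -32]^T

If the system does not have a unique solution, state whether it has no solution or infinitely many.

x_1 = -1, x_2 = -3, x_3 = 4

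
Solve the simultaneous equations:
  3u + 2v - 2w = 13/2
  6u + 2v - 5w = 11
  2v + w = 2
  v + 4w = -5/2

u = 1/2, v = 3/2, w = -1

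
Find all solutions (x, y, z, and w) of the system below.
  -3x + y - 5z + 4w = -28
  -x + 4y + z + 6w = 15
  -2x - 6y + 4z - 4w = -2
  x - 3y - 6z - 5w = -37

Row-reduce the augmented matrix:
R1 ← R1 / (-3).
R2 ← R2 + 1·R1.
R3 ← R3 + 2·R1.
R4 ← R4 − 1·R1.
R2 ← R2 / (11/3).
R1 ← R1 + 1/3·R2.
R3 ← R3 + 20/3·R2.
R4 ← R4 + 8/3·R2.
R3 ← R3 / (134/11).
R1 ← R1 − 21/11·R3.
R2 ← R2 − 8/11·R3.
R4 ← R4 + 63/11·R3.
R4 ← R4 / (39/67).
R1 ← R1 + 80/67·R4.
R2 ← R2 − 78/67·R4.
R3 ← R3 − 10/67·R4.
Reading off the reduced rows gives x = 2, y = 3, z = 5, w = 0.

x = 2, y = 3, z = 5, w = 0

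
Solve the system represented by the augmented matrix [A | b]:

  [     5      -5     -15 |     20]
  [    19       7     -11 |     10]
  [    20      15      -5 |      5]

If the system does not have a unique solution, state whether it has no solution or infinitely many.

Row-reduce the augmented matrix:
R1 ← R1 / (5).
R2 ← R2 − 19·R1.
R3 ← R3 − 20·R1.
R2 ← R2 / (26).
R1 ← R1 + 1·R2.
R3 ← R3 − 35·R2.
R3 ← R3 / (-90/13).
R1 ← R1 + 16/13·R3.
R2 ← R2 − 23/13·R3.
Reading off the reduced rows gives x_1 = -1, x_2 = 1, x_3 = -2.

x_1 = -1, x_2 = 1, x_3 = -2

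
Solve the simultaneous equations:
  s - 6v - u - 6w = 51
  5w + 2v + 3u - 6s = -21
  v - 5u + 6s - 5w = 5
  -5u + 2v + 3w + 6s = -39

Row-reduce the augmented matrix:
R1 ← R1 / (-1).
R2 ← R2 − 3·R1.
R3 ← R3 + 5·R1.
R4 ← R4 + 5·R1.
R2 ← R2 / (-16).
R1 ← R1 − 6·R2.
R3 ← R3 − 31·R2.
R4 ← R4 − 32·R2.
R3 ← R3 / (-3/16).
R1 ← R1 − 9/8·R3.
R2 ← R2 − 13/16·R3.
R4 ← R4 − 7·R3.
R4 ← R4 / (-554/3).
R1 ← R1 + 31·R4.
R2 ← R2 + 62/3·R4.
R3 ← R3 − 77/3·R4.
Reading off the reduced rows gives u = 2, v = -4, w = -5, s = -1.

u = 2, v = -4, w = -5, s = -1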